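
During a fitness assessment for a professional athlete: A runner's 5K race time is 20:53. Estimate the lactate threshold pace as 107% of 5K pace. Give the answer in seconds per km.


Total race time = 20*60 + 53 = 1253 seconds
5K pace = 1253 / 5 = 250.6 sec/km
LT pace = 250.6 * 1.07 = 268.14 sec/km

268.14 s/km


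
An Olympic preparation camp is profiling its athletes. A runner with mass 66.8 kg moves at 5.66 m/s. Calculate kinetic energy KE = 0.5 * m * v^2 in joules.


v^2 = 5.66^2 = 32.0356
KE = 0.5 * 66.8 * 32.0356
= 1069.99 J

1069.99 J


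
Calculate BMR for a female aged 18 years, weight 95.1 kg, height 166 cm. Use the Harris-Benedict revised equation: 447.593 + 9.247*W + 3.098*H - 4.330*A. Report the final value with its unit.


Substituting values:
W term = 9.247 * 95.1 = 879.3897
H term = 3.098 * 166 = 514.268
A term = 4.330 * 18 = 77.94
BMR = 1763.31 kcal/day

1763.31 kcal/day


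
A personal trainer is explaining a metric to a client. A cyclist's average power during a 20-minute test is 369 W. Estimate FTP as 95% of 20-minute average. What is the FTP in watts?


FTP = 20-min power * 0.95
= 369 * 0.95
= 350.55 W

350.55 W


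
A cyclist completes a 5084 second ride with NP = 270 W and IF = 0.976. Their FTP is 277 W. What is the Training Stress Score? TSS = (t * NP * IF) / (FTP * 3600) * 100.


t * NP * IF = 5084 * 270 * 0.976 = 1339735.68
FTP * 3600 = 997200
TSS = (1339735.68 / 997200) * 100 = 134.35

134.35 TSS


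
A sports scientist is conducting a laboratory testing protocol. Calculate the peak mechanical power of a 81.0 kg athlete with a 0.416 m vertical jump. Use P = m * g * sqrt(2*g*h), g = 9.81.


First, sqrt(2gh) = sqrt(2 * 9.81 * 0.416)
= sqrt(8.16192) = 2.856907 m/s
Power = 81.0 * 9.81 * 2.856907 = 2270.13 W

2270.13 W


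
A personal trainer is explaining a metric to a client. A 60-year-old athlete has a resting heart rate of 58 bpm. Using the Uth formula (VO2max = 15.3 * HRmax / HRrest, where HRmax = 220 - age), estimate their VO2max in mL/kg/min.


HRmax = 220 - 60 = 160 bpm
Ratio = HRmax / HRrest = 160 / 58 = 2.7586
VO2max = 15.3 * 2.7586 = 42.21 mL/kg/min

42.21 mL/kg/min


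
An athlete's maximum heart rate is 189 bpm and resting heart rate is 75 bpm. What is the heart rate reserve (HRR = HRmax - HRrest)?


HRR = HRmax - HRrest
= 189 - 75
= 114 bpm

114 bpm


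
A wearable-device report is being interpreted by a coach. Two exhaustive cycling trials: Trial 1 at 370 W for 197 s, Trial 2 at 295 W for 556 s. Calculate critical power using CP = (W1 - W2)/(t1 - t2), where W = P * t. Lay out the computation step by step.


W1 = 370 * 197 = 72890 J
W2 = 295 * 556 = 164020 J
CP = (72890 - 164020) / (197 - 556)
= -91130 / -359
= 253.84 W

253.84 W


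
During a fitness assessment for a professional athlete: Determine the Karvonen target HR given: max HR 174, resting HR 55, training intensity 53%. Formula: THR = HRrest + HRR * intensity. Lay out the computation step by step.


HRR = HRmax - HRrest = 174 - 55 = 119
THR = 55 + 119 * 0.53
= 118.07 bpm

118.07 bpm


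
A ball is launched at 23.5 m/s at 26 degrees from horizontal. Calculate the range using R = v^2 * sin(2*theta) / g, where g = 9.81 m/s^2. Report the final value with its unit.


sin(2 * 26) = sin(52) = 0.788011
v^2 = 23.5^2 = 552.25
R = 552.25 * 0.788011 / 9.81
= 44.361 m

44.361 m


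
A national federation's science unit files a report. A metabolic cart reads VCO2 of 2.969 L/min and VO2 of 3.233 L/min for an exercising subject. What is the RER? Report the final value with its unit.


RER = VCO2 / VO2 = 2.969 / 3.233 = 0.9183

0.9183


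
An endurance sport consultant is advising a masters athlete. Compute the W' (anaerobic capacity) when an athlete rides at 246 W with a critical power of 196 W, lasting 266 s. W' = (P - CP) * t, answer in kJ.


Above-CP power = 50 W
Duration = 266 s
W' = 50 * 266 = 13300 J
Convert: 13300 / 1000 = 13.3 kJ

13.3 kJ


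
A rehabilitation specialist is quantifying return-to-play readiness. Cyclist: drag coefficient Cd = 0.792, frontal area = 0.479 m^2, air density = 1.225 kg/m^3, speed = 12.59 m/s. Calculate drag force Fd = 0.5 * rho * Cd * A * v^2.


v^2 = 12.59^2 = 158.5081
Fd = 0.5 * 1.225 * 0.792 * 0.479 * 158.5081
= 36.831 N

36.831 N


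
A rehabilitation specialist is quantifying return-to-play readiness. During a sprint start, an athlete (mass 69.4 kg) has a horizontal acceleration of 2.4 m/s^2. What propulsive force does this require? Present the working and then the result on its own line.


Propulsive force = mass * acceleration
= 69.4 kg * 2.4 m/s^2
= 166.56 N

166.56 N


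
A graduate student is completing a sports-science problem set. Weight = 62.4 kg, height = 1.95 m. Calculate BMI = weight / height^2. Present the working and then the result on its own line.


height^2 = 1.95^2 = 3.8025
BMI = 62.4 / 3.8025 = 16.41 kg/m^2

16.41 kg/m^2


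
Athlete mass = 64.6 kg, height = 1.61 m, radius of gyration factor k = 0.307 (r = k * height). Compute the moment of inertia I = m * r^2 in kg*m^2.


r = k * height = 0.307 * 1.61 = 0.49427 m
r^2 = 0.49427^2 = 0.244303
I = 64.6 * 0.244303 = 15.782 kg*m^2

15.782 kg*m^2


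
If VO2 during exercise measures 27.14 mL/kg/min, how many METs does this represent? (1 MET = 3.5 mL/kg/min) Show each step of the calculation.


METs = VO2 / 3.5 = 27.14 / 3.5 = 7.75

7.75 METs


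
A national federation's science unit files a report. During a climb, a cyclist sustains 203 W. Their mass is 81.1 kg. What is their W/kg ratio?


Power-to-weight = 203 W / 81.1 kg
= 2.503 W/kg

2.503 W/kg


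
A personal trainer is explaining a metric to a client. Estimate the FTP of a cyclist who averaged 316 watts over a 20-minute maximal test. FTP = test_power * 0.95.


FTP = 316 * 0.95 = 300.2 W

300.2 W


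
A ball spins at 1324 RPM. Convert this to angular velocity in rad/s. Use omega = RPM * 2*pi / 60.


omega = 1324 * 2 * pi / 60
= 1324 * 6.28318531 / 60
= 8318.937 / 60
= 138.649 rad/s

138.649 rad/s


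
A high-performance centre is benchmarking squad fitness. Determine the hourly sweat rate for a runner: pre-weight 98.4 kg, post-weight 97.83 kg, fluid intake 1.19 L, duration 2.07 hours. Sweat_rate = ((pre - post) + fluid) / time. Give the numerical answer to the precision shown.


Mass lost = 98.4 - 97.83 = 0.57 kg
Add fluid consumed: 0.57 + 1.19 = 1.76 L total sweat
Sweat rate = 1.76 / 2.07 = 0.85 L/h

0.85 L/h


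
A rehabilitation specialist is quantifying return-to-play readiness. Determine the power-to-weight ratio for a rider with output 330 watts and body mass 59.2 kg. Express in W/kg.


P/W = 330 / 59.2 = 5.574 W/kg

5.574 W/kg


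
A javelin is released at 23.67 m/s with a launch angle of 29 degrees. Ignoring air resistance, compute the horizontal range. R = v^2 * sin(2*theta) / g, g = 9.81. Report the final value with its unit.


Launch speed squared = 560.2689
sin(2 * 29 deg) = 0.848048
Range = 560.2689 * 0.848048 / 9.81
= 48.434 m

48.434 m


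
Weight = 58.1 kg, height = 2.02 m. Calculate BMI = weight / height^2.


height^2 = 2.02^2 = 4.0804
BMI = 58.1 / 4.0804 = 14.24 kg/m^2

14.24 kg/m^2


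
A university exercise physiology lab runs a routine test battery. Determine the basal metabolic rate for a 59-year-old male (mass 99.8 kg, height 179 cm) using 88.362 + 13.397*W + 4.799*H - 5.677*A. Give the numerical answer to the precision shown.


BMR = 88.362 + 13.397*99.8 + 4.799*179 - 5.677*59
= 1949.46 kcal/day

1949.46 kcal/day


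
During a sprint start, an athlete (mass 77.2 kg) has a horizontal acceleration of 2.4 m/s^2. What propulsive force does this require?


Propulsive force = mass * acceleration
= 77.2 kg * 2.4 m/s^2
= 185.28 N

185.28 N


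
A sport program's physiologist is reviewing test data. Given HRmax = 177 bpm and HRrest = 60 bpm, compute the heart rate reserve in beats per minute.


Heart rate reserve = maximum HR minus resting HR
HRR = 177 - 60 = 117 bpm

117 bpm


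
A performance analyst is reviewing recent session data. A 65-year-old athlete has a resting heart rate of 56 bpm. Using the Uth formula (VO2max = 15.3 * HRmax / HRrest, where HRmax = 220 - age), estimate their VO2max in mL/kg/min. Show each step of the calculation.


HRmax = 220 - 65 = 155 bpm
Ratio = HRmax / HRrest = 155 / 56 = 2.7679
VO2max = 15.3 * 2.7679 = 42.35 mL/kg/min

42.35 mL/kg/min


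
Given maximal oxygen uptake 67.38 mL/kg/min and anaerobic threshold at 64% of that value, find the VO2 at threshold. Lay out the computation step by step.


Percentage as decimal = 0.64
VO2 at AT = 67.38 * 0.64 = 43.12 mL/kg/min

43.12 mL/kg/min


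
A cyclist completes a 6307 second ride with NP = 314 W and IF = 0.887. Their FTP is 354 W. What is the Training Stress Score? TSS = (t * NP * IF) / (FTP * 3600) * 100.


t * NP * IF = 6307 * 314 * 0.887 = 1756613.026
FTP * 3600 = 1274400
TSS = (1756613.026 / 1274400) * 100 = 137.84

137.84 TSS


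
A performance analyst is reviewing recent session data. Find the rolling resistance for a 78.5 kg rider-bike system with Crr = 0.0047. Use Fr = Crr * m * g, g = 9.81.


m * g = 78.5 * 9.81 = 770.085 N
Fr = 0.0047 * 770.085 = 3.619 N

3.619 N


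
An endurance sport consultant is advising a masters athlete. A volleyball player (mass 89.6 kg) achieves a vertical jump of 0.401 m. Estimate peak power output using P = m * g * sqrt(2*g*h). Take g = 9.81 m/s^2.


2 * g * h = 2 * 9.81 * 0.401 = 7.86762
sqrt(7.86762) = 2.804928 m/s
P = 89.6 * 9.81 * 2.804928 = 2465.46 W

2465.46 W


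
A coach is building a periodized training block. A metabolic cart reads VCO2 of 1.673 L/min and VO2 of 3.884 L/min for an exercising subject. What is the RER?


RER = VCO2 / VO2 = 1.673 / 3.884 = 0.4307

0.4307


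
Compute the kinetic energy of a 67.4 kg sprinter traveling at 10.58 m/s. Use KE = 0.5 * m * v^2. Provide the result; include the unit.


Velocity squared = 111.9364
KE = 0.5 * 67.4 * 111.9364 = 3772.26 J

3772.26 J


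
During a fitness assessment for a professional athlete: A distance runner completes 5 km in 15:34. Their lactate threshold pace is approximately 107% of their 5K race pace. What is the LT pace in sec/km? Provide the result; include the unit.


Convert to seconds: 15 min 34 s = 934 s
Pace per km = 934 / 5 = 186.8 s/km
LT pace = 186.8 * 1.07 = 199.88 s/km

199.88 s/km


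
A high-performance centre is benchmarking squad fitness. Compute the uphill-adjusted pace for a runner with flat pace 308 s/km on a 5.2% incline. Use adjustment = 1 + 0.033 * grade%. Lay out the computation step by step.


Adjustment factor = 1 + 0.033 * 5.2 = 1.1716
Grade-adjusted pace = 308 * 1.1716 = 360.85 s/km

360.85 s/km


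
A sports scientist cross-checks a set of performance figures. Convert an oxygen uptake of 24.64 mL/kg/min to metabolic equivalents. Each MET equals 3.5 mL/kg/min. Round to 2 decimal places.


One MET = 3.5 mL/kg/min
Number of METs = 24.64 / 3.5
= 7.04 METs

7.04 METs


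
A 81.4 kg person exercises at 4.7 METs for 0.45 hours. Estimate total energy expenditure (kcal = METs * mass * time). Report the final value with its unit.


Energy = METs * mass(kg) * time(h)
= 4.7 * 81.4 * 0.45
= 172.16 kcal

172.16 kcal


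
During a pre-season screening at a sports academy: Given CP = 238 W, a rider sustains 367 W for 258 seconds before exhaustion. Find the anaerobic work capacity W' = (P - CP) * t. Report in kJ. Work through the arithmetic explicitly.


Excess power = 367 - 238 = 129 W
Work above CP = 129 * 258 = 33282 J
W' = 33.282 kJ

33.282 kJ


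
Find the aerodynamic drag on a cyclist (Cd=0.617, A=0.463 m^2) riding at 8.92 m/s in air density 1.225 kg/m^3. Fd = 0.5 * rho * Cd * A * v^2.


Fd = 0.5 * 1.225 * 0.617 * 0.463 * 8.92^2
= 0.5 * 1.225 * 0.617 * 0.463 * 79.5664
= 13.922 N

13.922 N


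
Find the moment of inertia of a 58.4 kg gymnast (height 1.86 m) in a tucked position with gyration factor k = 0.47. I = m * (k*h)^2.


Radius of gyration = 0.47 * 1.86 = 0.8742 m
I = 58.4 * 0.8742^2
= 58.4 * 0.764226
= 44.631 kg*m^2

44.631 kg*m^2


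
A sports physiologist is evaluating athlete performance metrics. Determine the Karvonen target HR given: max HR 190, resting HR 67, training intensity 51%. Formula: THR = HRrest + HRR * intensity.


HRR = HRmax - HRrest = 190 - 67 = 123
THR = 67 + 123 * 0.51
= 129.73 bpm

129.73 bpm


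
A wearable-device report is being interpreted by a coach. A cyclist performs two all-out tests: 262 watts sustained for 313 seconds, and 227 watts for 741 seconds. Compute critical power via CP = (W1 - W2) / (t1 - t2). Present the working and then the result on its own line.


W1 = P1 * t1 = 262 * 313 = 82006 J
W2 = P2 * t2 = 227 * 741 = 168207 J
CP = (82006 - 168207) / (313 - 741)
= 201.4 W

201.4 W


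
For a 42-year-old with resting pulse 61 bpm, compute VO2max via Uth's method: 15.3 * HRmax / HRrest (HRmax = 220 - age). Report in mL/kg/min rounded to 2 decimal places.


Step 1: HRmax = 220 - 42 = 178 bpm
Step 2: Ratio = 178 / 61 = 2.918
Step 3: VO2max = 15.3 * 2.918 = 44.65 mL/kg/min

44.65 mL/kg/min


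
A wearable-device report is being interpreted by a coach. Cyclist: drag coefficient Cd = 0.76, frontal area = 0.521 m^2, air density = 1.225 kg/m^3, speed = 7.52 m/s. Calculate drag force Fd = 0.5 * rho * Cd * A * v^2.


v^2 = 7.52^2 = 56.5504
Fd = 0.5 * 1.225 * 0.76 * 0.521 * 56.5504
= 13.715 N

13.715 N


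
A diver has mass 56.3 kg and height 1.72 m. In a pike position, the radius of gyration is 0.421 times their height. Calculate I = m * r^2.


r = 0.421 * 1.72 = 0.72412 m
I = m * r^2 = 56.3 * 0.52435 = 29.521 kg*m^2

29.521 kg*m^2


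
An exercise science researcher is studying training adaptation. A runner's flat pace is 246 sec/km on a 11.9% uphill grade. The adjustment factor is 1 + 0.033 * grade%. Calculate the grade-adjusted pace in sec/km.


Factor = 1 + 0.033 * 11.9 = 1.3927
Adjusted pace = 246 * 1.3927
= 342.6 sec/km

342.6 s/km


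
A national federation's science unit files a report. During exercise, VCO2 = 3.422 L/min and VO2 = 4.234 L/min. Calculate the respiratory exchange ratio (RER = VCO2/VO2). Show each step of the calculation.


RER = VCO2 / VO2
= 3.422 / 4.234
= 0.8082

0.8082


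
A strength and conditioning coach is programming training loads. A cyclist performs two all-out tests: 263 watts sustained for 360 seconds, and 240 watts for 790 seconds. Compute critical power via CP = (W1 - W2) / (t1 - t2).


W1 = P1 * t1 = 263 * 360 = 94680 J
W2 = P2 * t2 = 240 * 790 = 189600 J
CP = (94680 - 189600) / (360 - 790)
= 220.74 W

220.74 W


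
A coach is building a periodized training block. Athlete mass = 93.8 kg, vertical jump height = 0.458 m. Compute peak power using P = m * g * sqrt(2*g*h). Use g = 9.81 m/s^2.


sqrt(2 * 9.81 * 0.458) = sqrt(8.98596) = 2.997659 m/s
P = 93.8 * 9.81 * 2.997659
= 2758.38 W

2758.38 W


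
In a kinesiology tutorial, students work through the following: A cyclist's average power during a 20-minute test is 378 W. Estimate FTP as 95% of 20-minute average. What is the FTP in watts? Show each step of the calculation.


FTP = 20-min power * 0.95
= 378 * 0.95
= 359.1 W

359.1 W


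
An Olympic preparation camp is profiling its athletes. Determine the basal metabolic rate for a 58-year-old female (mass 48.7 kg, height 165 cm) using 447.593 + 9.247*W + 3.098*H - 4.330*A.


BMR = 447.593 + 9.247*48.7 + 3.098*165 - 4.330*58
= 1157.95 kcal/day

1157.95 kcal/day


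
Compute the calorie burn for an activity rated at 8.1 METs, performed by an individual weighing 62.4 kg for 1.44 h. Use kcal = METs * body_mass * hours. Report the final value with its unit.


Product of METs and mass = 8.1 * 62.4 = 505.44
Total kcal = 505.44 * 1.44 = 727.83 kcal

727.83 kcal


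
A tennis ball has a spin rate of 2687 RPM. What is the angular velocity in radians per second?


Convert RPM to rad/s: multiply by 2*pi and divide by 60
omega = 2687 * 2 * pi / 60
= 281.382 rad/s

281.382 rad/s


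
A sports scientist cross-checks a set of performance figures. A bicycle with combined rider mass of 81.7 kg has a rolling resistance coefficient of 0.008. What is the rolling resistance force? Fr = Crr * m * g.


Fr = 0.008 * 81.7 * 9.81
= 0.6536 * 9.81
= 6.412 N

6.412 N


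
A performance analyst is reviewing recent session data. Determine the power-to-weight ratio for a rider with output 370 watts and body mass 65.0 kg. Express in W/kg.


P/W = 370 / 65.0 = 5.692 W/kg

5.692 W/kg


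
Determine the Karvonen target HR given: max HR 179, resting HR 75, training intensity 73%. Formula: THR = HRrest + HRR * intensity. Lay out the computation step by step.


HRR = HRmax - HRrest = 179 - 75 = 104
THR = 75 + 104 * 0.73
= 150.92 bpm

150.92 bpm


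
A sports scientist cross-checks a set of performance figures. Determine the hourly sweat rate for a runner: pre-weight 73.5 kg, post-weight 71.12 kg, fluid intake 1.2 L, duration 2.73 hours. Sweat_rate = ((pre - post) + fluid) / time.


Mass lost = 73.5 - 71.12 = 2.38 kg
Add fluid consumed: 2.38 + 1.2 = 3.58 L total sweat
Sweat rate = 3.58 / 2.73 = 1.311 L/h

1.311 L/h


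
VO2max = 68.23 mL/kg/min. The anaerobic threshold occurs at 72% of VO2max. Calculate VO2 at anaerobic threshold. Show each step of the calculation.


AT fraction = 72 / 100 = 0.72
AT VO2 = 68.23 * 0.72
= 49.13 mL/kg/min

49.13 mL/kg/min


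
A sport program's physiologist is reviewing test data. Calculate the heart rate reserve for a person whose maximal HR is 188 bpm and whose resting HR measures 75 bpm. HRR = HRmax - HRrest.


HRmax = 188 bpm
HRrest = 75 bpm
HRR = 188 - 75 = 113 bpm

113 bpm


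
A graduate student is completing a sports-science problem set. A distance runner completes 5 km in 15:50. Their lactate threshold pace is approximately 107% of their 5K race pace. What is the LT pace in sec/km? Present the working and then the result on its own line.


Convert to seconds: 15 min 50 s = 950 s
Pace per km = 950 / 5 = 190.0 s/km
LT pace = 190.0 * 1.07 = 203.3 s/km

203.3 s/km


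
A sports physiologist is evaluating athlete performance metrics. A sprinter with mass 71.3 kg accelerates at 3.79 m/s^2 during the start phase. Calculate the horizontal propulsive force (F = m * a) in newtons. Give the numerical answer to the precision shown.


F = m * a
= 71.3 * 3.79
= 270.23 N

270.23 N


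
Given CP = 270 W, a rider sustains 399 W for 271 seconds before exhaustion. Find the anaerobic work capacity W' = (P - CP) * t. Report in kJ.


Excess power = 399 - 270 = 129 W
Work above CP = 129 * 271 = 34959 J
W' = 34.959 kJ

34.959 kJ


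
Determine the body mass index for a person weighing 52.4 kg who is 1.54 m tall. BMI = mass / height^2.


BMI = mass / height^2
= 52.4 / 1.54^2
= 52.4 / 2.3716
= 22.09 kg/m^2

22.09 kg/m^2


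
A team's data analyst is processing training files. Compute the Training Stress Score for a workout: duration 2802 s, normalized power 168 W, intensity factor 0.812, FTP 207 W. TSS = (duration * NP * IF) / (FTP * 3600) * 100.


Product = 2802 * 168 * 0.812 = 382237.632
Base = 207 * 3600 = 745200
TSS = 382237.632 / 745200 * 100 = 51.29

51.29 TSS


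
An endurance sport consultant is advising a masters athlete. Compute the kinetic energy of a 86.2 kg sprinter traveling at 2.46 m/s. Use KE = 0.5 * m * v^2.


Velocity squared = 6.0516
KE = 0.5 * 86.2 * 6.0516 = 260.82 J

260.82 J


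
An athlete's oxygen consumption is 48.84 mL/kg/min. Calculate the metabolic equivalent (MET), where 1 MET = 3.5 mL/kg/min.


MET = VO2 / 3.5
= 48.84 / 3.5
= 13.95 METs

13.95 METs


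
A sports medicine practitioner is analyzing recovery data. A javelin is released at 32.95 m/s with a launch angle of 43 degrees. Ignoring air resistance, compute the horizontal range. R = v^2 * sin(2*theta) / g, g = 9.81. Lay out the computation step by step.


Launch speed squared = 1085.7025
sin(2 * 43 deg) = 0.997564
Range = 1085.7025 * 0.997564 / 9.81
= 110.403 m

110.403 m


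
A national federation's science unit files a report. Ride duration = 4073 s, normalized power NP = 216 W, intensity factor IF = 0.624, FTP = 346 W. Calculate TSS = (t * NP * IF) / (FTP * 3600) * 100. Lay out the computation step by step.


Numerator = 4073 * 216 * 0.624 = 548975.232
Denominator = 346 * 3600 = 1245600
TSS = 548975.232 / 1245600 * 100
= 44.07

44.07 TSS


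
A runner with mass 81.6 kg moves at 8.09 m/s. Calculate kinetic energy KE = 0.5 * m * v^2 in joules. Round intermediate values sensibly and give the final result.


v^2 = 8.09^2 = 65.4481
KE = 0.5 * 81.6 * 65.4481
= 2670.28 J

2670.28 J


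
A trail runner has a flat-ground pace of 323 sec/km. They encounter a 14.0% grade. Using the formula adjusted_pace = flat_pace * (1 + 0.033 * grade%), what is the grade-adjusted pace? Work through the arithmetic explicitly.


Grade factor = 1 + 0.033 * 14.0 = 1.462
Adjusted = 323 * 1.462 = 472.23 sec/km

472.23 s/km


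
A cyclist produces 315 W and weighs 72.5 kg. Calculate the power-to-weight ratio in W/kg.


P/W = power / mass
= 315 / 72.5
= 4.345 W/kg

4.345 W/kg


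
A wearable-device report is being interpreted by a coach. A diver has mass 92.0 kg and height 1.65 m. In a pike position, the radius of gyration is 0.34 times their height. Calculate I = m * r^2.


r = 0.34 * 1.65 = 0.561 m
I = m * r^2 = 92.0 * 0.314721 = 28.954 kg*m^2

28.954 kg*m^2


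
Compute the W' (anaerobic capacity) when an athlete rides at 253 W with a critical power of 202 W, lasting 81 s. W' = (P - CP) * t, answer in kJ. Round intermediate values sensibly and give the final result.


Above-CP power = 51 W
Duration = 81 s
W' = 51 * 81 = 4131 J
Convert: 4131 / 1000 = 4.131 kJ

4.131 kJ


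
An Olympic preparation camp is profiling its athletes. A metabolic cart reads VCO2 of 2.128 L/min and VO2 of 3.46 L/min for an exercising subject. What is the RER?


RER = VCO2 / VO2 = 2.128 / 3.46 = 0.615

0.615


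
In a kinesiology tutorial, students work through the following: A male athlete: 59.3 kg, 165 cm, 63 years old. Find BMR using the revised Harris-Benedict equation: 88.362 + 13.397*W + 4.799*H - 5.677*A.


Intercept = 88.362
Weight contribution = 13.397 * 59.3 = 794.4421
Height contribution = 4.799 * 165 = 791.835
Age contribution = 5.677 * 63 = 357.651
BMR = 88.362 + 794.4421 + 791.835 - 357.651
= 1316.99 kcal/day

1316.99 kcal/day


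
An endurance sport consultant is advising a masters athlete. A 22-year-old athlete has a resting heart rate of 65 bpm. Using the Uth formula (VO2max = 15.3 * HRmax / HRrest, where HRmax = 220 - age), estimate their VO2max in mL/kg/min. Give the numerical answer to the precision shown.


HRmax = 220 - 22 = 198 bpm
Ratio = HRmax / HRrest = 198 / 65 = 3.0462
VO2max = 15.3 * 3.0462 = 46.61 mL/kg/min

46.61 mL/kg/min


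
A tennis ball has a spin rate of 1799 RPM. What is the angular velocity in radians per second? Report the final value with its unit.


Convert RPM to rad/s: multiply by 2*pi and divide by 60
omega = 1799 * 2 * pi / 60
= 188.391 rad/s

188.391 rad/s


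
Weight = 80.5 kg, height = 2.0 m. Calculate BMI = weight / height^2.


height^2 = 2.0^2 = 4.0
BMI = 80.5 / 4.0 = 20.13 kg/m^2

20.13 kg/m^2


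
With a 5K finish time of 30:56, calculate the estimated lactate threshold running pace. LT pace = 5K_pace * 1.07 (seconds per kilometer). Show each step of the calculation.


Race duration = 1856 s for 5 km
Average pace = 1856 / 5 = 371.2 s/km
LT pace = 371.2 * 1.07
= 397.18 s/km

397.18 s/km


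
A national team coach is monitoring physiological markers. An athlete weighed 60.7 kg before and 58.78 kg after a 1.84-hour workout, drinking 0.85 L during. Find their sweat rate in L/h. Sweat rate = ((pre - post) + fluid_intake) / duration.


Body mass change = 1.92 kg
Total sweat loss = 1.92 + 0.85 = 2.77 L
Rate = 2.77 / 1.84 = 1.505 L/h

1.505 L/h


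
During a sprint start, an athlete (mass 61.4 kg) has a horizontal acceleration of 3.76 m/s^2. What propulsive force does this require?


Propulsive force = mass * acceleration
= 61.4 kg * 3.76 m/s^2
= 230.86 N

230.86 N


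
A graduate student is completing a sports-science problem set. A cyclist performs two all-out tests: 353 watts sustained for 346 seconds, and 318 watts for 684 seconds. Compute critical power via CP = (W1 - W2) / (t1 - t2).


W1 = P1 * t1 = 353 * 346 = 122138 J
W2 = P2 * t2 = 318 * 684 = 217512 J
CP = (122138 - 217512) / (346 - 684)
= 282.17 W

282.17 W


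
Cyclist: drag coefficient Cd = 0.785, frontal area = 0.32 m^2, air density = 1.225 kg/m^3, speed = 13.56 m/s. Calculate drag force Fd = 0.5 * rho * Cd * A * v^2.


v^2 = 13.56^2 = 183.8736
Fd = 0.5 * 1.225 * 0.785 * 0.32 * 183.8736
= 28.291 N

28.291 N


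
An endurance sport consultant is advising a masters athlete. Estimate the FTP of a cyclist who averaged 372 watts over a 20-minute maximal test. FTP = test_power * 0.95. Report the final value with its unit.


FTP = 372 * 0.95 = 353.4 W

353.4 W


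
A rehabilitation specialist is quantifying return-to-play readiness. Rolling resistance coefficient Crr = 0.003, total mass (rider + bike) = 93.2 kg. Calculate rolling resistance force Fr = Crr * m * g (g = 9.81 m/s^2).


Fr = Crr * m * g
= 0.003 * 93.2 * 9.81
= 2.743 N

2.743 N


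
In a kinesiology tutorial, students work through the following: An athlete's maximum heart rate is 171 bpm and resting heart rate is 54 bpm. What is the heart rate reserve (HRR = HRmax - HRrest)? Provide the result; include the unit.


HRR = HRmax - HRrest
= 171 - 54
= 117 bpm

117 bpm


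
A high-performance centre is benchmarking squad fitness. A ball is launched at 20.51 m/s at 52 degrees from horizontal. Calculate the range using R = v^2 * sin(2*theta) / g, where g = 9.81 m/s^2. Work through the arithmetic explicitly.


sin(2 * 52) = sin(104) = 0.970296
v^2 = 20.51^2 = 420.6601
R = 420.6601 * 0.970296 / 9.81
= 41.607 m

41.607 m


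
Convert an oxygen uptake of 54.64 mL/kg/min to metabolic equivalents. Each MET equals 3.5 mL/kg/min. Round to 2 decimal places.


One MET = 3.5 mL/kg/min
Number of METs = 54.64 / 3.5
= 15.61 METs

15.61 METs


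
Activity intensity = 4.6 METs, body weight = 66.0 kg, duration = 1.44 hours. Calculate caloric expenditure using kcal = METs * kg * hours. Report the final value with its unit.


kcal = 4.6 * 66.0 * 1.44
= 303.6 * 1.44
= 437.18 kcal

437.18 kcal


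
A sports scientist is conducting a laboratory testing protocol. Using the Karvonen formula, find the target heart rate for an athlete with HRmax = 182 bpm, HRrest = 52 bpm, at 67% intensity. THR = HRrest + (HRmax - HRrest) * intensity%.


HRR = 182 - 52 = 130
THR = 52 + 130 * 0.67
= 52 + 87.1
= 139.1 bpm

139.1 bpm


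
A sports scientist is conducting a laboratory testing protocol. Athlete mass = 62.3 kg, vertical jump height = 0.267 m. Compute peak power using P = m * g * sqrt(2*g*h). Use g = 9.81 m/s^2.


sqrt(2 * 9.81 * 0.267) = sqrt(5.23854) = 2.288786 m/s
P = 62.3 * 9.81 * 2.288786
= 1398.82 W

1398.82 W


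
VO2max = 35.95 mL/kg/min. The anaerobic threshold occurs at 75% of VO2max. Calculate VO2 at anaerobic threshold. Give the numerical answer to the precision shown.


AT fraction = 75 / 100 = 0.75
AT VO2 = 35.95 * 0.75
= 26.96 mL/kg/min

26.96 mL/kg/min


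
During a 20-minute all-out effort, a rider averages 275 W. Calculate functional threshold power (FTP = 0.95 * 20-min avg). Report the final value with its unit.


FTP = 0.95 * 275
= 261.25 W

261.25 W


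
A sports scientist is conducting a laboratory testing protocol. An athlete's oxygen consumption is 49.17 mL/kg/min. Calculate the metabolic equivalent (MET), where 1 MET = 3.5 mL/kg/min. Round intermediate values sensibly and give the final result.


MET = VO2 / 3.5
= 49.17 / 3.5
= 14.05 METs

14.05 METs


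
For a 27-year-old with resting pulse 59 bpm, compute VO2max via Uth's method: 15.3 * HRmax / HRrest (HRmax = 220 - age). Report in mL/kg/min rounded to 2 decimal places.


Step 1: HRmax = 220 - 27 = 193 bpm
Step 2: Ratio = 193 / 59 = 3.2712
Step 3: VO2max = 15.3 * 3.2712 = 50.05 mL/kg/min

50.05 mL/kg/min


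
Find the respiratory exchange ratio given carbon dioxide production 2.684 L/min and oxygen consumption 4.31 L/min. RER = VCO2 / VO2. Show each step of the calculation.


VCO2 = 2.684 L/min
VO2 = 4.31 L/min
RER = 2.684 / 4.31 = 0.6227

0.6227


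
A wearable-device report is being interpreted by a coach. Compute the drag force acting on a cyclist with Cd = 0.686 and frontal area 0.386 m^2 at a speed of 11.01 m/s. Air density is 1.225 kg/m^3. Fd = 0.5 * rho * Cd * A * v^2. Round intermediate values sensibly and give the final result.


Step 1: v^2 = 121.2201
Step 2: Fd = 0.5 * 1.225 * 0.686 * 0.386 * 121.2201
= 19.66 N

19.66 N


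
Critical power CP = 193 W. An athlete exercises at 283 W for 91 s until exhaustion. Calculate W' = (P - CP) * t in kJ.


P - CP = 283 - 193 = 90 W
W' = 90 * 91 = 8190 J
= 8190 / 1000 = 8.19 kJ

8.19 kJ


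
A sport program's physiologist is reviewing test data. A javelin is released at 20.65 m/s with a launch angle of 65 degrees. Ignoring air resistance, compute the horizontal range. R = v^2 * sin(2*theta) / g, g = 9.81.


Launch speed squared = 426.4225
sin(2 * 65 deg) = 0.766044
Range = 426.4225 * 0.766044 / 9.81
= 33.299 m

33.299 m


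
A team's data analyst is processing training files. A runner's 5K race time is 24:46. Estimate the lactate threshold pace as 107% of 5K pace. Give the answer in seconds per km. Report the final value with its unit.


Total race time = 24*60 + 46 = 1486 seconds
5K pace = 1486 / 5 = 297.2 sec/km
LT pace = 297.2 * 1.07 = 318.0 sec/km

318.0 s/km


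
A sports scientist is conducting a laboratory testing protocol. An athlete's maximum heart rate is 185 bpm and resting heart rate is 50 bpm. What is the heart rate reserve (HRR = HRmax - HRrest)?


HRR = HRmax - HRrest
= 185 - 50
= 135 bpm

135 bpm


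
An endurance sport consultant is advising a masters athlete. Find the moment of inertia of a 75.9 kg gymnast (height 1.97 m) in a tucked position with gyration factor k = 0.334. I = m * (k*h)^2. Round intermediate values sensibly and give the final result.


Radius of gyration = 0.334 * 1.97 = 0.65798 m
I = 75.9 * 0.65798^2
= 75.9 * 0.432938
= 32.86 kg*m^2

32.86 kg*m^2


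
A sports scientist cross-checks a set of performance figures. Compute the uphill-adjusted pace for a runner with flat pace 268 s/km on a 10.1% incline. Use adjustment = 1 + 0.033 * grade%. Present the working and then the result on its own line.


Adjustment factor = 1 + 0.033 * 10.1 = 1.3333
Grade-adjusted pace = 268 * 1.3333 = 357.32 s/km

357.32 s/km


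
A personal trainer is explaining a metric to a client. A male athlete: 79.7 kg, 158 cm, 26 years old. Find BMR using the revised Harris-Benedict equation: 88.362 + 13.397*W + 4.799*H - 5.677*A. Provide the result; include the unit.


Intercept = 88.362
Weight contribution = 13.397 * 79.7 = 1067.7409
Height contribution = 4.799 * 158 = 758.242
Age contribution = 5.677 * 26 = 147.602
BMR = 88.362 + 1067.7409 + 758.242 - 147.602
= 1766.74 kcal/day

1766.74 kcal/day


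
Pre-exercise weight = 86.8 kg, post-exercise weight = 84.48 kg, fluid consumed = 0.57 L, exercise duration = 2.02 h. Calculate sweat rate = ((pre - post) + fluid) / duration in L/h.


Weight loss = 86.8 - 84.48 = 2.32 kg (approx L)
Total sweat = 2.32 + 0.57 = 2.89 L
Sweat rate = 2.89 / 2.02 = 1.431 L/h

1.431 L/h


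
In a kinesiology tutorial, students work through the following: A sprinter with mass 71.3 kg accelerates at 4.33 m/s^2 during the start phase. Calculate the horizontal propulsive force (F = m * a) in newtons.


F = m * a
= 71.3 * 4.33
= 308.73 N

308.73 N


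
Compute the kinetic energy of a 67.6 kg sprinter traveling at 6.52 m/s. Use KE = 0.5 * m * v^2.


Velocity squared = 42.5104
KE = 0.5 * 67.6 * 42.5104 = 1436.85 J

1436.85 J


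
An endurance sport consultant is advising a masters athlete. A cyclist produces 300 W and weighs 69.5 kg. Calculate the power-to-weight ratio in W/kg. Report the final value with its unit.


P/W = power / mass
= 300 / 69.5
= 4.317 W/kg

4.317 W/kg


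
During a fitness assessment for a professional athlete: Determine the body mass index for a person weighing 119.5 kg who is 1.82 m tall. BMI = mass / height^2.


BMI = mass / height^2
= 119.5 / 1.82^2
= 119.5 / 3.3124
= 36.08 kg/m^2

36.08 kg/m^2


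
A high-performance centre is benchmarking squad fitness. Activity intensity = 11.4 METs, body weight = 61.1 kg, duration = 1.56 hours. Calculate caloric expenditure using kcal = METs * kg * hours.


kcal = 11.4 * 61.1 * 1.56
= 696.54 * 1.56
= 1086.6 kcal

1086.6 kcal


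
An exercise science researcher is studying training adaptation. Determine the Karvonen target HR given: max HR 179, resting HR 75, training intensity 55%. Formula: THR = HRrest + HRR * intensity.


HRR = HRmax - HRrest = 179 - 75 = 104
THR = 75 + 104 * 0.55
= 132.2 bpm

132.2 bpm


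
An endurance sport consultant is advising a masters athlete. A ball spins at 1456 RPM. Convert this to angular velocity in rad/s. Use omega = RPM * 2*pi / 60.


omega = 1456 * 2 * pi / 60
= 1456 * 6.28318531 / 60
= 9148.318 / 60
= 152.472 rad/s

152.472 rad/s


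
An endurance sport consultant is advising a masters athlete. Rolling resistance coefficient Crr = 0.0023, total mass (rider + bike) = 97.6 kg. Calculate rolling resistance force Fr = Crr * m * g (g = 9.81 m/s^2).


Fr = Crr * m * g
= 0.0023 * 97.6 * 9.81
= 2.202 N

2.202 N


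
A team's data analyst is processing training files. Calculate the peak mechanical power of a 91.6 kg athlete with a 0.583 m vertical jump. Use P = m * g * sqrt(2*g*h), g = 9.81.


First, sqrt(2gh) = sqrt(2 * 9.81 * 0.583)
= sqrt(11.43846) = 3.382079 m/s
Power = 91.6 * 9.81 * 3.382079 = 3039.12 W

3039.12 W


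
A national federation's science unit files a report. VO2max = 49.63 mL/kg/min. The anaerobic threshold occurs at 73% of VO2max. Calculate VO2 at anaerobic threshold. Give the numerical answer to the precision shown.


AT fraction = 73 / 100 = 0.73
AT VO2 = 49.63 * 0.73
= 36.23 mL/kg/min

36.23 mL/kg/min


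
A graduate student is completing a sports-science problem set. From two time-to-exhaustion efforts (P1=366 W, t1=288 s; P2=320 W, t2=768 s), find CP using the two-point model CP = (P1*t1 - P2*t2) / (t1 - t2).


Work in trial 1 = 105408 J
Work in trial 2 = 245760 J
Delta work = -140352 J
Delta time = -480 s
CP = -140352 / -480 = 292.4 W

292.4 W


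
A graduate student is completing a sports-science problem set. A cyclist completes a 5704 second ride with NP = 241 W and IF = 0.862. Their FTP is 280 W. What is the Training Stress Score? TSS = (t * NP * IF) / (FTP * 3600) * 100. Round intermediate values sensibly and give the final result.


t * NP * IF = 5704 * 241 * 0.862 = 1184960.368
FTP * 3600 = 1008000
TSS = (1184960.368 / 1008000) * 100 = 117.56

117.56 TSS


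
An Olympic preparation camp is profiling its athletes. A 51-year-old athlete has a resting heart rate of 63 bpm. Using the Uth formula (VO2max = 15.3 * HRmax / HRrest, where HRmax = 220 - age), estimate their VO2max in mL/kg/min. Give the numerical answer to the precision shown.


HRmax = 220 - 51 = 169 bpm
Ratio = HRmax / HRrest = 169 / 63 = 2.6825
VO2max = 15.3 * 2.6825 = 41.04 mL/kg/min

41.04 mL/kg/min


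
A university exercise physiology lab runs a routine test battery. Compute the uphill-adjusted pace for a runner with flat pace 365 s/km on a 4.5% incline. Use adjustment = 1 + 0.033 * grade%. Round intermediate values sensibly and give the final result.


Adjustment factor = 1 + 0.033 * 4.5 = 1.1485
Grade-adjusted pace = 365 * 1.1485 = 419.2 s/km

419.2 s/km


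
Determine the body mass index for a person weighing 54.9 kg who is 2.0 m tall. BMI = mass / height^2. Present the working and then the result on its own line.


BMI = mass / height^2
= 54.9 / 2.0^2
= 54.9 / 4.0
= 13.73 kg/m^2

13.73 kg/m^2


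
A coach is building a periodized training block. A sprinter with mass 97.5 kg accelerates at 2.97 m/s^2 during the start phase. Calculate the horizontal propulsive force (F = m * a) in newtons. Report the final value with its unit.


F = m * a
= 97.5 * 2.97
= 289.58 N

289.58 N


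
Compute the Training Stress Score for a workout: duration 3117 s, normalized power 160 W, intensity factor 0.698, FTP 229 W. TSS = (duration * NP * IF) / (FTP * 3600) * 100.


Product = 3117 * 160 * 0.698 = 348106.56
Base = 229 * 3600 = 824400
TSS = 348106.56 / 824400 * 100 = 42.23

42.23 TSS


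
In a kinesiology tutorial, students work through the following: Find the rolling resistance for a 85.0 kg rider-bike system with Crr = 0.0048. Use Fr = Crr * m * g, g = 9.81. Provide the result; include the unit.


m * g = 85.0 * 9.81 = 833.85 N
Fr = 0.0048 * 833.85 = 4.002 N

4.002 N


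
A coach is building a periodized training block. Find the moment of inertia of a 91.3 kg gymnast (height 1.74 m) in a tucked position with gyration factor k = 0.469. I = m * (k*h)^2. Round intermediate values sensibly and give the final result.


Radius of gyration = 0.469 * 1.74 = 0.81606 m
I = 91.3 * 0.81606^2
= 91.3 * 0.665954
= 60.802 kg*m^2

60.802 kg*m^2


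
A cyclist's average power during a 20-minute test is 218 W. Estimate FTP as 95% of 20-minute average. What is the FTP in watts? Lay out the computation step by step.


FTP = 20-min power * 0.95
= 218 * 0.95
= 207.1 W

207.1 W


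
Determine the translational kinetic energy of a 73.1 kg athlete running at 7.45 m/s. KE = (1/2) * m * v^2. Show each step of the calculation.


KE = 0.5 * m * v^2
= 0.5 * 73.1 * 7.45^2
= 0.5 * 73.1 * 55.5025
= 2028.62 J

2028.62 J


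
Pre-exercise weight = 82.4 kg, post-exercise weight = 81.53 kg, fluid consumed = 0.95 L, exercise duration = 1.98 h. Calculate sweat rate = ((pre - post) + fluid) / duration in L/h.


Weight loss = 82.4 - 81.53 = 0.87 kg (approx L)
Total sweat = 0.87 + 0.95 = 1.82 L
Sweat rate = 1.82 / 1.98 = 0.919 L/h

0.919 L/h


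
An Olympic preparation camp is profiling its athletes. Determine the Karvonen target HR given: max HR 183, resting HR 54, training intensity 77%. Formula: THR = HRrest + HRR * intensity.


HRR = HRmax - HRrest = 183 - 54 = 129
THR = 54 + 129 * 0.77
= 153.33 bpm

153.33 bpm


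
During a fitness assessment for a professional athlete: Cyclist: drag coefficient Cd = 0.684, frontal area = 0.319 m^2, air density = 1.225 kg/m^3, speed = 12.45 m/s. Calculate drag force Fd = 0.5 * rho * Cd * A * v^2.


v^2 = 12.45^2 = 155.0025
Fd = 0.5 * 1.225 * 0.684 * 0.319 * 155.0025
= 20.715 N

20.715 N


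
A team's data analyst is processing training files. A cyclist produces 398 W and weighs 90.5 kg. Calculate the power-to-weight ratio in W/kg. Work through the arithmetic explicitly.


P/W = power / mass
= 398 / 90.5
= 4.398 W/kg

4.398 W/kg


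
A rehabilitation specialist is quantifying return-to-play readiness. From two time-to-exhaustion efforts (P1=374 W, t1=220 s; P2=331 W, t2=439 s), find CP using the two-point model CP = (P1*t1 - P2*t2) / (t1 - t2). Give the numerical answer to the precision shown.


Work in trial 1 = 82280 J
Work in trial 2 = 145309 J
Delta work = -63029 J
Delta time = -219 s
CP = -63029 / -219 = 287.8 W

287.8 W


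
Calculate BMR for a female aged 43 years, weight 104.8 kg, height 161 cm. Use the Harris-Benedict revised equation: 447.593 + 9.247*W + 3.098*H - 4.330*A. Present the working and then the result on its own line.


Substituting values:
W term = 9.247 * 104.8 = 969.0856
H term = 3.098 * 161 = 498.778
A term = 4.330 * 43 = 186.19
BMR = 1729.27 kcal/day

1729.27 kcal/day


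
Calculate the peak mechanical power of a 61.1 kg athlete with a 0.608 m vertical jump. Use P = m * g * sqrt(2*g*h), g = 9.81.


First, sqrt(2gh) = sqrt(2 * 9.81 * 0.608)
= sqrt(11.92896) = 3.453833 m/s
Power = 61.1 * 9.81 * 3.453833 = 2070.2 W

2070.2 W
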